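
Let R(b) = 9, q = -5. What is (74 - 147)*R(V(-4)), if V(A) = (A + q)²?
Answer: -657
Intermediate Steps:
V(A) = (-5 + A)² (V(A) = (A - 5)² = (-5 + A)²)
(74 - 147)*R(V(-4)) = (74 - 147)*9 = -73*9 = -657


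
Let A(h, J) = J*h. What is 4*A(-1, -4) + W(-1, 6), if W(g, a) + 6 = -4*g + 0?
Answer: 14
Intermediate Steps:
W(g, a) = -6 - 4*g (W(g, a) = -6 + (-4*g + 0) = -6 - 4*g)
4*A(-1, -4) + W(-1, 6) = 4*(-4*(-1)) + (-6 - 4*(-1)) = 4*4 + (-6 + 4) = 16 - 2 = 14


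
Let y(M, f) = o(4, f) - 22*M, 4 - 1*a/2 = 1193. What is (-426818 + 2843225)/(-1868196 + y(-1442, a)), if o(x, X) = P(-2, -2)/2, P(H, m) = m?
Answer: -2416407/1836473 ≈ -1.3158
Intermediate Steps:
a = -2378 (a = 8 - 2*1193 = 8 - 2386 = -2378)
o(x, X) = -1 (o(x, X) = -2/2 = -2*1/2 = -1)
y(M, f) = -1 - 22*M
(-426818 + 2843225)/(-1868196 + y(-1442, a)) = (-426818 + 2843225)/(-1868196 + (-1 - 22*(-1442))) = 2416407/(-1868196 + (-1 + 31724)) = 2416407/(-1868196 + 31723) = 2416407/(-1836473) = 2416407*(-1/1836473) = -2416407/1836473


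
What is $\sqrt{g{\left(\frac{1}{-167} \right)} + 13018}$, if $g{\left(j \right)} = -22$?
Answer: $114$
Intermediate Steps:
$\sqrt{g{\left(\frac{1}{-167} \right)} + 13018} = \sqrt{-22 + 13018} = \sqrt{12996} = 114$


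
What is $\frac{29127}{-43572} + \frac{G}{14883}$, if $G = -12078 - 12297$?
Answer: $- \frac{166173849}{72053564} \approx -2.3063$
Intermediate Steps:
$G = -24375$ ($G = -12078 - 12297 = -24375$)
$\frac{29127}{-43572} + \frac{G}{14883} = \frac{29127}{-43572} - \frac{24375}{14883} = 29127 \left(- \frac{1}{43572}\right) - \frac{8125}{4961} = - \frac{9709}{14524} - \frac{8125}{4961} = - \frac{166173849}{72053564}$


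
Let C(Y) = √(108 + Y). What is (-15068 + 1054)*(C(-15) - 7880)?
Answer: 110430320 - 14014*√93 ≈ 1.1030e+8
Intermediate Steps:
(-15068 + 1054)*(C(-15) - 7880) = (-15068 + 1054)*(√(108 - 15) - 7880) = -14014*(√93 - 7880) = -14014*(-7880 + √93) = 110430320 - 14014*√93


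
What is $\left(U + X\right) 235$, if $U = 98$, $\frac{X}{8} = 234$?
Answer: $462950$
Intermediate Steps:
$X = 1872$ ($X = 8 \cdot 234 = 1872$)
$\left(U + X\right) 235 = \left(98 + 1872\right) 235 = 1970 \cdot 235 = 462950$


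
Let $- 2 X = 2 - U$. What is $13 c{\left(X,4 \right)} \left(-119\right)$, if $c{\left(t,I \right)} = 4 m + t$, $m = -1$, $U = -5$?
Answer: $\frac{23205}{2} \approx 11603.0$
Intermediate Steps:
$X = - \frac{7}{2}$ ($X = - \frac{2 - -5}{2} = - \frac{2 + 5}{2} = \left(- \frac{1}{2}\right) 7 = - \frac{7}{2} \approx -3.5$)
$c{\left(t,I \right)} = -4 + t$ ($c{\left(t,I \right)} = 4 \left(-1\right) + t = -4 + t$)
$13 c{\left(X,4 \right)} \left(-119\right) = 13 \left(-4 - \frac{7}{2}\right) \left(-119\right) = 13 \left(- \frac{15}{2}\right) \left(-119\right) = \left(- \frac{195}{2}\right) \left(-119\right) = \frac{23205}{2}$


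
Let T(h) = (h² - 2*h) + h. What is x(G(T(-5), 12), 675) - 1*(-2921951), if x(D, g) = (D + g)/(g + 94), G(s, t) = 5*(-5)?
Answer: 2246980969/769 ≈ 2.9220e+6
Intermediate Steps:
T(h) = h² - h
G(s, t) = -25
x(D, g) = (D + g)/(94 + g)
x(G(T(-5), 12), 675) - 1*(-2921951) = (-25 + 675)/(94 + 675) - 1*(-2921951) = 650/769 + 2921951 = 2246980969/769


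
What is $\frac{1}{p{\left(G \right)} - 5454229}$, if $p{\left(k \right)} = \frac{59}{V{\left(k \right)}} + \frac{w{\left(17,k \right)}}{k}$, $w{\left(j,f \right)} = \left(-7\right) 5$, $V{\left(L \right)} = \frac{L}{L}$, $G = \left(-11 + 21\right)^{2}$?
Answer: $- \frac{20}{109083407} \approx -1.8335 \cdot 10^{-7}$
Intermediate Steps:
$G = 100$ ($G = 10^{2} = 100$)
$V{\left(L \right)} = 1$
$w{\left(j,f \right)} = -35$
$p{\left(k \right)} = 59 - \frac{35}{k}$ ($p{\left(k \right)} = \frac{59}{1} - \frac{35}{k} = 59 \cdot 1 - \frac{35}{k} = 59 - \frac{35}{k}$)
$\frac{1}{p{\left(G \right)} - 5454229} = \frac{1}{\left(59 - \frac{35}{100}\right) - 5454229} = \frac{1}{\left(59 - \frac{7}{20}\right) - 5454229} = \frac{1}{\frac{1173}{20} - 5454229} = \frac{1}{- \frac{109083407}{20}} = - \frac{20}{109083407}$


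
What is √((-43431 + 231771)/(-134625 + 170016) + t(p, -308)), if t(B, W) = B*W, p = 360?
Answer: 2*I*√3857585319565/11797 ≈ 332.98*I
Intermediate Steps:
√((-43431 + 231771)/(-134625 + 170016) + t(p, -308)) = √((-43431 + 231771)/(-134625 + 170016) + 360*(-308)) = √(188340/35391 - 110880) = √(188340*(1/35391) - 110880) = √(62780/11797 - 110880) = √(-1307988580/11797) = 2*I*√3857585319565/11797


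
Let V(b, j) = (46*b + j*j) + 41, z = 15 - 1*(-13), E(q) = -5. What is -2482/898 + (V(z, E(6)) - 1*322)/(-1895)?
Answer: -2815063/850855 ≈ -3.3085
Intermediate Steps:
z = 28 (z = 15 + 13 = 28)
V(b, j) = 41 + j² + 46*b (V(b, j) = (46*b + j²) + 41 = (j² + 46*b) + 41 = 41 + j² + 46*b)
-2482/898 + (V(z, E(6)) - 1*322)/(-1895) = -2482/898 + ((41 + (-5)² + 46*28) - 1*322)/(-1895) = -2482*1/898 + ((41 + 25 + 1288) - 322)*(-1/1895) = -1241/449 + (1354 - 322)*(-1/1895) = -1241/449 + 1032*(-1/1895) = -1241/449 - 1032/1895 = -2815063/850855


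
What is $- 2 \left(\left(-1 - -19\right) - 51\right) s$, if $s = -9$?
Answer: $-594$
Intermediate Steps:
$- 2 \left(\left(-1 - -19\right) - 51\right) s = - 2 \left(\left(-1 - -19\right) - 51\right) \left(-9\right) = - 2 \left(\left(-1 + 19\right) - 51\right) \left(-9\right) = - 2 \left(18 - 51\right) \left(-9\right) = \left(-2\right) \left(-33\right) \left(-9\right) = 66 \left(-9\right) = -594$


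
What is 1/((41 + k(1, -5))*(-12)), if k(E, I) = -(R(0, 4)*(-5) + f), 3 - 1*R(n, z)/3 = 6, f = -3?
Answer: 1/12 ≈ 0.083333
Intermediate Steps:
R(n, z) = -9 (R(n, z) = 9 - 3*6 = 9 - 18 = -9)
k(E, I) = -42 (k(E, I) = -(-9*(-5) - 3) = -(45 - 3) = -1*42 = -42)
1/((41 + k(1, -5))*(-12)) = 1/((41 - 42)*(-12)) = 1/(-1*(-12)) = 1/12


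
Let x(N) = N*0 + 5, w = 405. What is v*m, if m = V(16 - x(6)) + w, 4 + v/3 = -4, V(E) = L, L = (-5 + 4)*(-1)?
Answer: -9744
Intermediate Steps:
L = 1 (L = -1*(-1) = 1)
x(N) = 5 (x(N) = 0 + 5 = 5)
V(E) = 1
v = -24 (v = -12 + 3*(-4) = -12 - 12 = -24)
m = 406 (m = 1 + 405 = 406)
v*m = -24*406 = -9744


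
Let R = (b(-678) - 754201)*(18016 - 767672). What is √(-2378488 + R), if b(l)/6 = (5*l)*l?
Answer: 4*I*√610797320922 ≈ 3.1261e+6*I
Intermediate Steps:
b(l) = 30*l² (b(l) = 6*((5*l)*l) = 6*(5*l²) = 30*l²)
R = -9772754756264 (R = (30*(-678)² - 754201)*(18016 - 767672) = (30*459684 - 754201)*(-749656) = (13790520 - 754201)*(-749656) = 13036319*(-749656) = -9772754756264)
√(-2378488 + R) = √(-2378488 - 9772754756264) = √(-9772757134752) = 4*I*√610797320922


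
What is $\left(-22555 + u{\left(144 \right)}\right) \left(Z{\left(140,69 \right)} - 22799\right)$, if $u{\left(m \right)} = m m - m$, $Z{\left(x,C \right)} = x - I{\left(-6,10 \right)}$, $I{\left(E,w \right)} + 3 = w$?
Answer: $44493358$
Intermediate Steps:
$I{\left(E,w \right)} = -3 + w$
$Z{\left(x,C \right)} = -7 + x$ ($Z{\left(x,C \right)} = x - \left(-3 + 10\right) = x - 7 = -7 + x$)
$u{\left(m \right)} = m^{2} - m$
$\left(-22555 + u{\left(144 \right)}\right) \left(Z{\left(140,69 \right)} - 22799\right) = \left(-22555 + 144 \left(-1 + 144\right)\right) \left(\left(-7 + 140\right) - 22799\right) = \left(-22555 + 144 \cdot 143\right) \left(133 - 22799\right) = \left(-22555 + 20592\right) \left(-22666\right) = \left(-1963\right) \left(-22666\right) = 44493358$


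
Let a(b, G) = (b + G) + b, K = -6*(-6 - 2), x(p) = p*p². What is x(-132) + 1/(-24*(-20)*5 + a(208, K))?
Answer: -6587108351/2864 ≈ -2.3000e+6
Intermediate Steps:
x(p) = p³
K = 48 (K = -6*(-8) = 48)
a(b, G) = G + 2*b (a(b, G) = (G + b) + b = G + 2*b)
x(-132) + 1/(-24*(-20)*5 + a(208, K)) = (-132)³ + 1/(-24*(-20)*5 + (48 + 2*208)) = -2299968 + 1/(480*5 + (48 + 416)) = -2299968 + 1/(2400 + 464) = -2299968 + 1/2864 = -6587108351/2864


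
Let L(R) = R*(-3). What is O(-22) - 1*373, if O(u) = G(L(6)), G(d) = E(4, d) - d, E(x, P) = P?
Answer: -373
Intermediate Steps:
L(R) = -3*R
G(d) = 0 (G(d) = d - d = 0)
O(u) = 0
O(-22) - 1*373 = 0 - 1*373 = 0 - 373 = -373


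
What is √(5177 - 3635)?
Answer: √1542 ≈ 39.268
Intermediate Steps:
√(5177 - 3635) = √1542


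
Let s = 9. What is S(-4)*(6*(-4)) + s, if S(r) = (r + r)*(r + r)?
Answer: -1527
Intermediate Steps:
S(r) = 4*r² (S(r) = (2*r)*(2*r) = 4*r²)
S(-4)*(6*(-4)) + s = (4*(-4)²)*(6*(-4)) + 9 = (4*16)*(-24) + 9 = 64*(-24) + 9 = -1536 + 9 = -1527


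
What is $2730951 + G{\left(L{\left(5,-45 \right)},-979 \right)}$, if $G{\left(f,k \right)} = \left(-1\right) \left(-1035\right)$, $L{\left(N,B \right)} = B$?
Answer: $2731986$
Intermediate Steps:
$G{\left(f,k \right)} = 1035$
$2730951 + G{\left(L{\left(5,-45 \right)},-979 \right)} = 2730951 + 1035 = 2731986$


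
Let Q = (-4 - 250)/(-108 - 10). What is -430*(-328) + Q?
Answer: 8321487/59 ≈ 1.4104e+5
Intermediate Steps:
Q = 127/59 (Q = -254/(-118) = -254*(-1/118) = 127/59 ≈ 2.1525)
-430*(-328) + Q = -430*(-328) + 127/59 = 141040 + 127/59 = 8321487/59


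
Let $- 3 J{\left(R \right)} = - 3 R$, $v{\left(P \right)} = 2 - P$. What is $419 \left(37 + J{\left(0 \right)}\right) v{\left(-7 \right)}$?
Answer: $139527$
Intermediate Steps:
$J{\left(R \right)} = R$ ($J{\left(R \right)} = - \frac{\left(-3\right) R}{3} = R$)
$419 \left(37 + J{\left(0 \right)}\right) v{\left(-7 \right)} = 419 \left(37 + 0\right) \left(2 - -7\right) = 419 \cdot 37 \left(2 + 7\right) = 419 \cdot 37 \cdot 9 = 419 \cdot 333 = 139527$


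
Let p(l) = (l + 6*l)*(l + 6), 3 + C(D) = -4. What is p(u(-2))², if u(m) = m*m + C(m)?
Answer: 3969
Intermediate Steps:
C(D) = -7 (C(D) = -3 - 4 = -7)
u(m) = -7 + m² (u(m) = m*m - 7 = m² - 7 = -7 + m²)
p(l) = 7*l*(6 + l) (p(l) = (7*l)*(6 + l) = 7*l*(6 + l))
p(u(-2))² = (7*(-7 + (-2)²)*(6 + (-7 + (-2)²)))² = (7*(-7 + 4)*(6 + (-7 + 4)))² = (7*(-3)*(6 - 3))² = (7*(-3)*3)² = (-63)² = 3969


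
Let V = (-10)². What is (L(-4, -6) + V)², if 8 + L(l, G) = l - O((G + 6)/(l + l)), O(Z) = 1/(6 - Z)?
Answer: 277729/36 ≈ 7714.7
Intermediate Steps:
L(l, G) = -8 + l + 1/(-6 + (6 + G)/(2*l)) (L(l, G) = -8 + (l - (-1)/(-6 + (G + 6)/(l + l))) = -8 + (l - (-1)/(-6 + (6 + G)/((2*l)))) = -8 + (l - (-1)/(-6 + (6 + G)*(1/(2*l)))) = -8 + (l - (-1)/(-6 + (6 + G)/(2*l))) = -8 + (l + 1/(-6 + (6 + G)/(2*l))) = -8 + l + 1/(-6 + (6 + G)/(2*l)))
V = 100
(L(-4, -6) + V)² = ((-2*(-4) + (-8 - 4)*(-6 - 1*(-6) + 12*(-4)))/(-6 - 1*(-6) + 12*(-4)) + 100)² = ((8 - 12*(-6 + 6 - 48))/(-6 + 6 - 48) + 100)² = ((8 - 12*(-48))/(-48) + 100)² = (-(8 + 576)/48 + 100)² = (-1/48*584 + 100)² = (-73/6 + 100)² = (527/6)² = 277729/36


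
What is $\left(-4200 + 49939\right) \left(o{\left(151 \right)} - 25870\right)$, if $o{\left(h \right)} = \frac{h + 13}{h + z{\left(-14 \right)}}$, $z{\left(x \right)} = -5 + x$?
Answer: $- \frac{39045966391}{33} \approx -1.1832 \cdot 10^{9}$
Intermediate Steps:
$o{\left(h \right)} = \frac{13 + h}{-19 + h}$ ($o{\left(h \right)} = \frac{h + 13}{h - 19} = \frac{13 + h}{h - 19} = \frac{13 + h}{-19 + h}$)
$\left(-4200 + 49939\right) \left(o{\left(151 \right)} - 25870\right) = \left(-4200 + 49939\right) \left(\frac{13 + 151}{-19 + 151} - 25870\right) = 45739 \left(\frac{1}{132} \cdot 164 - 25870\right) = 45739 \left(\frac{41}{33} - 25870\right) = 45739 \left(- \frac{853669}{33}\right) = - \frac{39045966391}{33}$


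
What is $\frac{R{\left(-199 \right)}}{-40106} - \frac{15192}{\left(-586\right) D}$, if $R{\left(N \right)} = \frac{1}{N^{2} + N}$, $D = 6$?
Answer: $\frac{2000604870499}{463015187316} \approx 4.3208$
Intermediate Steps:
$R{\left(N \right)} = \frac{1}{N + N^{2}}$
$\frac{R{\left(-199 \right)}}{-40106} - \frac{15192}{\left(-586\right) D} = \frac{\frac{1}{-199} \frac{1}{1 - 199}}{-40106} - \frac{15192}{\left(-586\right) 6} = - \frac{1}{199 \left(-198\right)} \left(- \frac{1}{40106}\right) - \frac{15192}{-3516} = \left(- \frac{1}{199}\right) \left(- \frac{1}{198}\right) \left(- \frac{1}{40106}\right) - - \frac{1266}{293} = \frac{1}{39402} \left(- \frac{1}{40106}\right) + \frac{1266}{293} = - \frac{1}{1580256612} + \frac{1266}{293} = \frac{2000604870499}{463015187316}$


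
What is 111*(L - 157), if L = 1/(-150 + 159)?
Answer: -52244/3 ≈ -17415.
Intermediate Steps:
L = 1/9 ≈ 0.11111
111*(L - 157) = 111*(1/9 - 157) = 111*(-1412/9) = -52244/3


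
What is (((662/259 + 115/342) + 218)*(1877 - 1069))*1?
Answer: 7904741972/44289 ≈ 1.7848e+5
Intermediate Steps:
(((662/259 + 115/342) + 218)*(1877 - 1069))*1 = (((662*(1/259) + 115*(1/342)) + 218)*808)*1 = (((662/259 + 115/342) + 218)*808)*1 = ((256189/88578 + 218)*808)*1 = ((19566193/88578)*808)*1 = (7904741972/44289)*1 = 7904741972/44289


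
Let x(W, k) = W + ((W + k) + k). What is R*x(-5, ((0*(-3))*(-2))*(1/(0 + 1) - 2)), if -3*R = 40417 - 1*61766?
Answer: -213490/3 ≈ -71163.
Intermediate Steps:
R = 21349/3 (R = -(40417 - 1*61766)/3 = -(40417 - 61766)/3 = -1/3*(-21349) = 21349/3 ≈ 7116.3)
x(W, k) = 2*W + 2*k (x(W, k) = W + (W + 2*k) = 2*W + 2*k)
R*x(-5, ((0*(-3))*(-2))*(1/(0 + 1) - 2)) = 21349*(2*(-5) + 2*(((0*(-3))*(-2))*(1/(0 + 1) - 2)))/3 = 21349*(-10 + 2*((0*(-2))*(1/1 - 2)))/3 = 21349*(-10 + 2*(0*(1 - 2)))/3 = 21349*(-10 + 2*(0*(-1)))/3 = 21349*(-10 + 2*0)/3 = 21349*(-10 + 0)/3 = (21349/3)*(-10) = -213490/3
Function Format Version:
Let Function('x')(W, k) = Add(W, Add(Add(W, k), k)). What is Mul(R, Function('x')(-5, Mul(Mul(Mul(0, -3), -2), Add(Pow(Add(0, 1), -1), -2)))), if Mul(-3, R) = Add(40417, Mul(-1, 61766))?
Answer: Rational(-213490, 3) ≈ -71163.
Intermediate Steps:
R = Rational(21349, 3) (R = Mul(Rational(-1, 3), Add(40417, Mul(-1, 61766))) = Mul(Rational(-1, 3), Add(40417, -61766)) = Mul(Rational(-1, 3), -21349) = Rational(21349, 3) ≈ 7116.3)
Function('x')(W, k) = Add(Mul(2, W), Mul(2, k)) (Function('x')(W, k) = Add(W, Add(W, Mul(2, k))) = Add(Mul(2, W), Mul(2, k)))
Mul(R, Function('x')(-5, Mul(Mul(Mul(0, -3), -2), Add(Pow(Add(0, 1), -1), -2)))) = Mul(Rational(21349, 3), Add(Mul(2, -5), Mul(2, Mul(Mul(Mul(0, -3), -2), Add(Pow(Add(0, 1), -1), -2))))) = Mul(Rational(21349, 3), Add(-10, Mul(2, Mul(Mul(0, -2), Add(Pow(1, -1), -2))))) = Mul(Rational(21349, 3), Add(-10, Mul(2, Mul(0, Add(1, -2))))) = Mul(Rational(21349, 3), Add(-10, Mul(2, Mul(0, -1)))) = Mul(Rational(21349, 3), Add(-10, Mul(2, 0))) = Mul(Rational(21349, 3), Add(-10, 0)) = Mul(Rational(21349, 3), -10) = Rational(-213490, 3)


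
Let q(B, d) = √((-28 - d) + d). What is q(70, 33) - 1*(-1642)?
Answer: 1642 + 2*I*√7 ≈ 1642.0 + 5.2915*I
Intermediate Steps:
q(B, d) = 2*I*√7 (q(B, d) = √(-28) = 2*I*√7)
q(70, 33) - 1*(-1642) = 2*I*√7 - 1*(-1642) = 2*I*√7 + 1642 = 1642 + 2*I*√7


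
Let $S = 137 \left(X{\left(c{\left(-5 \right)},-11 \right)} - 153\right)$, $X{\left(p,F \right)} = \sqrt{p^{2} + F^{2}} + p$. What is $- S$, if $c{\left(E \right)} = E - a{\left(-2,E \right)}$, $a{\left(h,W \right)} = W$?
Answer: $19454$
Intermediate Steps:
$c{\left(E \right)} = 0$ ($c{\left(E \right)} = E - E = 0$)
$X{\left(p,F \right)} = p + \sqrt{F^{2} + p^{2}}$ ($X{\left(p,F \right)} = \sqrt{F^{2} + p^{2}} + p = p + \sqrt{F^{2} + p^{2}}$)
$S = -19454$ ($S = 137 \left(\left(0 + \sqrt{\left(-11\right)^{2} + 0^{2}}\right) - 153\right) = 137 \left(\left(0 + \sqrt{121 + 0}\right) - 153\right) = 137 \left(\left(0 + \sqrt{121}\right) - 153\right) = 137 \left(\left(0 + 11\right) - 153\right) = 137 \left(11 - 153\right) = 137 \left(-142\right) = -19454$)
$- S = \left(-1\right) \left(-19454\right) = 19454$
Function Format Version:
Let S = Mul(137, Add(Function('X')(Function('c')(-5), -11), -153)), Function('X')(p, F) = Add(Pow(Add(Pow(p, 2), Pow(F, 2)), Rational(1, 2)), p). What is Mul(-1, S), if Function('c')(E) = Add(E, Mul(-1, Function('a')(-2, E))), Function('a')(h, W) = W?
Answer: 19454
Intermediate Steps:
Function('c')(E) = 0 (Function('c')(E) = Add(E, Mul(-1, E)) = 0)
Function('X')(p, F) = Add(p, Pow(Add(Pow(F, 2), Pow(p, 2)), Rational(1, 2))) (Function('X')(p, F) = Add(Pow(Add(Pow(F, 2), Pow(p, 2)), Rational(1, 2)), p) = Add(p, Pow(Add(Pow(F, 2), Pow(p, 2)), Rational(1, 2))))
S = -19454 (S = Mul(137, Add(Add(0, Pow(Add(Pow(-11, 2), Pow(0, 2)), Rational(1, 2))), -153)) = Mul(137, Add(Add(0, Pow(Add(121, 0), Rational(1, 2))), -153)) = Mul(137, Add(Add(0, Pow(121, Rational(1, 2))), -153)) = Mul(137, Add(Add(0, 11), -153)) = Mul(137, Add(11, -153)) = Mul(137, -142) = -19454)
Mul(-1, S) = Mul(-1, -19454) = 19454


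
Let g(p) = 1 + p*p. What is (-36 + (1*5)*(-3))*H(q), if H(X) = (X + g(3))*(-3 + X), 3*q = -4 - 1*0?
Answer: 5746/3 ≈ 1915.3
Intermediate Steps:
q = -4/3 (q = (-4 - 1*0)/3 = (-4 + 0)/3 = (⅓)*(-4) = -4/3 ≈ -1.3333)
g(p) = 1 + p²
H(X) = (-3 + X)*(10 + X) (H(X) = (X + (1 + 3²))*(-3 + X) = (X + (1 + 9))*(-3 + X) = (X + 10)*(-3 + X) = (10 + X)*(-3 + X) = (-3 + X)*(10 + X))
(-36 + (1*5)*(-3))*H(q) = (-36 + (1*5)*(-3))*(-30 + (-4/3)² + 7*(-4/3)) = (-36 + 5*(-3))*(-30 + 16/9 - 28/3) = (-36 - 15)*(-338/9) = -51*(-338/9) = 5746/3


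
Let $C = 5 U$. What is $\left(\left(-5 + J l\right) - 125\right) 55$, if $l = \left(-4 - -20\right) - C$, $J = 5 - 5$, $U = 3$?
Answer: $-7150$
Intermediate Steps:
$C = 15$ ($C = 5 \cdot 3 = 15$)
$J = 0$ ($J = 5 - 5 = 0$)
$l = 1$ ($l = \left(-4 - -20\right) - 15 = \left(-4 + 20\right) - 15 = 16 - 15 = 1$)
$\left(\left(-5 + J l\right) - 125\right) 55 = \left(\left(-5 + 0 \cdot 1\right) - 125\right) 55 = \left(\left(-5 + 0\right) - 125\right) 55 = \left(-5 - 125\right) 55 = \left(-130\right) 55 = -7150$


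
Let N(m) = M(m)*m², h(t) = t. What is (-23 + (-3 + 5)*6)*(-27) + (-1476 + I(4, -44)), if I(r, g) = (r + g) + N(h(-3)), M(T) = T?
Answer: -1246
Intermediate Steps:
N(m) = m³ (N(m) = m*m² = m³)
I(r, g) = -27 + g + r (I(r, g) = (r + g) + (-3)³ = (g + r) - 27 = -27 + g + r)
(-23 + (-3 + 5)*6)*(-27) + (-1476 + I(4, -44)) = (-23 + (-3 + 5)*6)*(-27) + (-1476 + (-27 - 44 + 4)) = (-23 + 2*6)*(-27) + (-1476 - 67) = (-23 + 12)*(-27) - 1543 = -11*(-27) - 1543 = 297 - 1543 = -1246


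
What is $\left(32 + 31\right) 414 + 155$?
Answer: $26237$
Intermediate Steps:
$\left(32 + 31\right) 414 + 155 = 63 \cdot 414 + 155 = 26082 + 155 = 26237$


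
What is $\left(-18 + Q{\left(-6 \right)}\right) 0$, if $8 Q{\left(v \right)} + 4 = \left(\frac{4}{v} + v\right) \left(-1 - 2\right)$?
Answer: $0$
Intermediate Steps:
$Q{\left(v \right)} = - \frac{1}{2} - \frac{3}{2 v} - \frac{3 v}{8}$ ($Q{\left(v \right)} = - \frac{1}{2} + \frac{\left(\frac{4}{v} + v\right) \left(-1 - 2\right)}{8} = - \frac{1}{2} + \frac{\left(v + \frac{4}{v}\right) \left(-3\right)}{8} = - \frac{1}{2} + \frac{- \frac{12}{v} - 3 v}{8} = - \frac{1}{2} - \left(\frac{3}{2 v} + \frac{3 v}{8}\right) = - \frac{1}{2} - \frac{3}{2 v} - \frac{3 v}{8}$)
$\left(-18 + Q{\left(-6 \right)}\right) 0 = \left(-18 + \frac{-12 - - 6 \left(4 + 3 \left(-6\right)\right)}{8 \left(-6\right)}\right) 0 = \left(-18 + \frac{1}{8} \left(- \frac{1}{6}\right) \left(-12 - - 6 \left(4 - 18\right)\right)\right) 0 = \left(-18 + \frac{1}{8} \left(- \frac{1}{6}\right) \left(-12 - \left(-6\right) \left(-14\right)\right)\right) 0 = \left(-18 + \frac{1}{8} \left(- \frac{1}{6}\right) \left(-12 - 84\right)\right) 0 = \left(-18 + \frac{1}{8} \left(- \frac{1}{6}\right) \left(-96\right)\right) 0 = \left(-18 + 2\right) 0 = \left(-16\right) 0 = 0$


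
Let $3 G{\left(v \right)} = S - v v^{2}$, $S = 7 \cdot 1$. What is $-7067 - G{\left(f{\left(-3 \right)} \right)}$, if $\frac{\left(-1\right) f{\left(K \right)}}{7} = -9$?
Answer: $\frac{228839}{3} \approx 76280.0$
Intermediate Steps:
$f{\left(K \right)} = 63$ ($f{\left(K \right)} = \left(-7\right) \left(-9\right) = 63$)
$S = 7$
$G{\left(v \right)} = \frac{7}{3} - \frac{v^{3}}{3}$ ($G{\left(v \right)} = \frac{7 - v v^{2}}{3} = \frac{7 - v^{3}}{3} = \frac{7}{3} - \frac{v^{3}}{3}$)
$-7067 - G{\left(f{\left(-3 \right)} \right)} = -7067 - \left(\frac{7}{3} - \frac{63^{3}}{3}\right) = -7067 - \left(\frac{7}{3} - 83349\right) = -7067 - - \frac{250040}{3} = -7067 + \frac{250040}{3} = \frac{228839}{3}$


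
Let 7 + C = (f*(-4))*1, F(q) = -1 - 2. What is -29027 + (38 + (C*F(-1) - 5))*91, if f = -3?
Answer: -27389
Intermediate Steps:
F(q) = -3
C = 5 (C = -7 - 3*(-4)*1 = -7 + 12*1 = -7 + 12 = 5)
-29027 + (38 + (C*F(-1) - 5))*91 = -29027 + (38 + (5*(-3) - 5))*91 = -29027 + (38 + (-15 - 5))*91 = -29027 + (38 - 20)*91 = -29027 + 18*91 = -29027 + 1638 = -27389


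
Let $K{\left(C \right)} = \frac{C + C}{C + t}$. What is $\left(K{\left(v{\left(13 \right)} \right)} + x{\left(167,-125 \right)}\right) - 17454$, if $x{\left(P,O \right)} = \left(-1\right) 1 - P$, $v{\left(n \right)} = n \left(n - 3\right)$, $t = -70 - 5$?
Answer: $- \frac{193790}{11} \approx -17617.0$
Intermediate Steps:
$t = -75$
$v{\left(n \right)} = n \left(-3 + n\right)$
$x{\left(P,O \right)} = -1 - P$
$K{\left(C \right)} = \frac{2 C}{-75 + C}$ ($K{\left(C \right)} = \frac{C + C}{C - 75} = \frac{2 C}{-75 + C}$)
$\left(K{\left(v{\left(13 \right)} \right)} + x{\left(167,-125 \right)}\right) - 17454 = \left(\frac{2 \cdot 13 \left(-3 + 13\right)}{-75 + 13 \left(-3 + 13\right)} - 168\right) - 17454 = \left(\frac{2 \cdot 13 \cdot 10}{-75 + 13 \cdot 10} - 168\right) - 17454 = \left(2 \cdot 130 \frac{1}{-75 + 130} - 168\right) - 17454 = \left(2 \cdot 130 \cdot \frac{1}{55} - 168\right) - 17454 = \left(\frac{52}{11} - 168\right) - 17454 = - \frac{1796}{11} - 17454 = - \frac{193790}{11}$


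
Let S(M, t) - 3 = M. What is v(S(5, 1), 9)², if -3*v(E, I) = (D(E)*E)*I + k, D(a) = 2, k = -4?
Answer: 19600/9 ≈ 2177.8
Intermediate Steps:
S(M, t) = 3 + M
v(E, I) = 4/3 - 2*E*I/3 (v(E, I) = -((2*E)*I - 4)/3 = -(2*E*I - 4)/3 = -(-4 + 2*E*I)/3 = 4/3 - 2*E*I/3)
v(S(5, 1), 9)² = (4/3 - ⅔*(3 + 5)*9)² = (4/3 - ⅔*8*9)² = (4/3 - 48)² = (-140/3)² = 19600/9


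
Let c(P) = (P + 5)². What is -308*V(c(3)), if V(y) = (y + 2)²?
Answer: -1341648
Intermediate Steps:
c(P) = (5 + P)²
V(y) = (2 + y)²
-308*V(c(3)) = -308*(2 + (5 + 3)²)² = -308*(2 + 8²)² = -308*(2 + 64)² = -308*66² = -308*4356 = -1341648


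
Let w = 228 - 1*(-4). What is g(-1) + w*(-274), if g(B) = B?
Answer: -63569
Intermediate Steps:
w = 232 (w = 228 + 4 = 232)
g(-1) + w*(-274) = -1 + 232*(-274) = -1 - 63568 = -63569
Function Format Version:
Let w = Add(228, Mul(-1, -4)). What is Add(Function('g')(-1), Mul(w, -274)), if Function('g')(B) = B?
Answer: -63569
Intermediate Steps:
w = 232 (w = Add(228, 4) = 232)
Add(Function('g')(-1), Mul(w, -274)) = Add(-1, Mul(232, -274)) = Add(-1, -63568) = -63569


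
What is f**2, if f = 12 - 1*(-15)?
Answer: 729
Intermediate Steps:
f = 27 (f = 12 + 15 = 27)
f**2 = 27**2 = 729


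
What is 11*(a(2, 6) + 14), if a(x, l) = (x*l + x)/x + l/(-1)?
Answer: 165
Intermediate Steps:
a(x, l) = -l + (x + l*x)/x (a(x, l) = (l*x + x)/x + l*(-1) = (x + l*x)/x - l = -l + (x + l*x)/x)
11*(a(2, 6) + 14) = 11*(1 + 14) = 11*15 = 165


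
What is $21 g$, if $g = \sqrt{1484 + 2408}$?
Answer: $42 \sqrt{973} \approx 1310.1$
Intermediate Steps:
$g = 2 \sqrt{973}$ ($g = \sqrt{3892} = 2 \sqrt{973} \approx 62.386$)
$21 g = 21 \cdot 2 \sqrt{973} = 42 \sqrt{973}$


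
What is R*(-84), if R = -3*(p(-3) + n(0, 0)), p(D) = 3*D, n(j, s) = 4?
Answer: -1260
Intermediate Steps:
R = 15 (R = -3*(3*(-3) + 4) = -3*(-9 + 4) = -3*(-5) = 15)
R*(-84) = 15*(-84) = -1260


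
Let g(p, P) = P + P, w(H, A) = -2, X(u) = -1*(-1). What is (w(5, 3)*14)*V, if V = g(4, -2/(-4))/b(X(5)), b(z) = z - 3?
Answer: 14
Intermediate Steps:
X(u) = 1
g(p, P) = 2*P
b(z) = -3 + z
V = -½ (V = (2*(-2/(-4)))/(-3 + 1) = (2*(-2*(-¼)))/(-2) = (2*(½))*(-½) = 1*(-½) = -½ ≈ -0.50000)
(w(5, 3)*14)*V = -2*14*(-½) = -28*(-½) = 14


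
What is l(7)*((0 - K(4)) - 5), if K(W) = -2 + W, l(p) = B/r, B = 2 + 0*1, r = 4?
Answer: -7/2 ≈ -3.5000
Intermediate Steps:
B = 2 (B = 2 + 0 = 2)
l(p) = ½ (l(p) = 2/4 = 2*(¼) = ½)
l(7)*((0 - K(4)) - 5) = ((0 - (-2 + 4)) - 5)/2 = ((0 - 1*2) - 5)/2 = ((0 - 2) - 5)/2 = (-2 - 5)/2 = (½)*(-7) = -7/2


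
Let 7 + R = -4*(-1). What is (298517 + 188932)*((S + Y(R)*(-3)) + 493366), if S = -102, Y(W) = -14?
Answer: 240461516394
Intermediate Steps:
R = -3 (R = -7 - 4*(-1) = -7 + 4 = -3)
(298517 + 188932)*((S + Y(R)*(-3)) + 493366) = (298517 + 188932)*((-102 - 14*(-3)) + 493366) = 487449*((-102 + 42) + 493366) = 487449*(-60 + 493366) = 487449*493306 = 240461516394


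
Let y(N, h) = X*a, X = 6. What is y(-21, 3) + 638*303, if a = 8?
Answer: 193362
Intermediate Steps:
y(N, h) = 48 (y(N, h) = 6*8 = 48)
y(-21, 3) + 638*303 = 48 + 638*303 = 48 + 193314 = 193362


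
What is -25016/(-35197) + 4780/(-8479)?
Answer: 719164/4892383 ≈ 0.14700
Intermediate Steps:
-25016/(-35197) + 4780/(-8479) = -25016*(-1/35197) + 4780*(-1/8479) = 25016/35197 - 4780/8479 = 719164/4892383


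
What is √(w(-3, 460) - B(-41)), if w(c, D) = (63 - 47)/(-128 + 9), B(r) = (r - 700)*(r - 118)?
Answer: I*√1668436763/119 ≈ 343.25*I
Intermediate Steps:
B(r) = (-700 + r)*(-118 + r)
w(c, D) = -16/119 (w(c, D) = 16/(-119) = 16*(-1/119) = -16/119)
√(w(-3, 460) - B(-41)) = √(-16/119 - (82600 + (-41)² - 818*(-41))) = √(-16/119 - (82600 + 1681 + 33538)) = √(-16/119 - 1*117819) = √(-16/119 - 117819) = √(-14020477/119) = I*√1668436763/119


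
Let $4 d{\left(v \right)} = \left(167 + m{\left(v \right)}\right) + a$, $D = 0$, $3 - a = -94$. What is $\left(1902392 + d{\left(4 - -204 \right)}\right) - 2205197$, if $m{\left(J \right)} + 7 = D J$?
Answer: $- \frac{1210963}{4} \approx -3.0274 \cdot 10^{5}$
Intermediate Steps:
$a = 97$ ($a = 3 - -94 = 3 + 94 = 97$)
$m{\left(J \right)} = -7$ ($m{\left(J \right)} = -7 + 0 J = -7 + 0 = -7$)
$d{\left(v \right)} = \frac{257}{4}$ ($d{\left(v \right)} = \frac{\left(167 - 7\right) + 97}{4} = \frac{160 + 97}{4} = \frac{1}{4} \cdot 257 = \frac{257}{4}$)
$\left(1902392 + d{\left(4 - -204 \right)}\right) - 2205197 = \left(1902392 + \frac{257}{4}\right) - 2205197 = \frac{7609825}{4} - 2205197 = - \frac{1210963}{4}$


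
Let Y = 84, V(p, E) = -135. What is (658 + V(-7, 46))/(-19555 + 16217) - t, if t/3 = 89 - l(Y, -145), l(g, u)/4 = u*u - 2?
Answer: 841205519/3338 ≈ 2.5201e+5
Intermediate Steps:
l(g, u) = -8 + 4*u² (l(g, u) = 4*(u*u - 2) = 4*(u² - 2) = 4*(-2 + u²) = -8 + 4*u²)
t = -252009 (t = 3*(89 - (-8 + 4*(-145)²)) = 3*(89 - (-8 + 4*21025)) = 3*(89 - (-8 + 84100)) = 3*(89 - 1*84092) = 3*(89 - 84092) = 3*(-84003) = -252009)
(658 + V(-7, 46))/(-19555 + 16217) - t = (658 - 135)/(-19555 + 16217) - 1*(-252009) = 523/(-3338) + 252009 = 523*(-1/3338) + 252009 = -523/3338 + 252009 = 841205519/3338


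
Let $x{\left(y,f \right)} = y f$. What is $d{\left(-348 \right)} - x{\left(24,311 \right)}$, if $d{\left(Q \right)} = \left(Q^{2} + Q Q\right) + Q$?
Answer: $234396$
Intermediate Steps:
$d{\left(Q \right)} = Q + 2 Q^{2}$ ($d{\left(Q \right)} = \left(Q^{2} + Q^{2}\right) + Q = 2 Q^{2} + Q = Q + 2 Q^{2}$)
$x{\left(y,f \right)} = f y$
$d{\left(-348 \right)} - x{\left(24,311 \right)} = - 348 \left(1 + 2 \left(-348\right)\right) - 311 \cdot 24 = - 348 \left(1 - 696\right) - 7464 = \left(-348\right) \left(-695\right) - 7464 = 241860 - 7464 = 234396$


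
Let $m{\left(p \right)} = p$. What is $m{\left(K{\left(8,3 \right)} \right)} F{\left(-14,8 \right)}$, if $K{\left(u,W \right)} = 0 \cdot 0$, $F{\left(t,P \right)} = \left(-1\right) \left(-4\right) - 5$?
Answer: $0$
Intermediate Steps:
$F{\left(t,P \right)} = -1$ ($F{\left(t,P \right)} = 4 - 5 = -1$)
$K{\left(u,W \right)} = 0$
$m{\left(K{\left(8,3 \right)} \right)} F{\left(-14,8 \right)} = 0 \left(-1\right) = 0$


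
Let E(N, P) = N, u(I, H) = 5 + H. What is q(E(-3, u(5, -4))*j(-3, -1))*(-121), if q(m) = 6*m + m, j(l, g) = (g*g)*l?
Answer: -7623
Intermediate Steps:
j(l, g) = l*g² (j(l, g) = g²*l = l*g²)
q(m) = 7*m
q(E(-3, u(5, -4))*j(-3, -1))*(-121) = (7*(-(-9)*(-1)²))*(-121) = (7*(-(-9)))*(-121) = (7*(-3*(-3)))*(-121) = (7*9)*(-121) = 63*(-121) = -7623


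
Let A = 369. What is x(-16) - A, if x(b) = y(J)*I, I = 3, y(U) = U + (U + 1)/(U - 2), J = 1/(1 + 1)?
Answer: -741/2 ≈ -370.50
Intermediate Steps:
J = ½ (J = 1/2 = ½ ≈ 0.50000)
y(U) = U + (1 + U)/(-2 + U)
x(b) = -3/2 (x(b) = ((1 + (½)² - 1*½)/(-2 + ½))*3 = ((1 + ¼ - ½)/(-3/2))*3 = -⅔*¾*3 = -½*3 = -3/2)
x(-16) - A = -3/2 - 1*369 = -3/2 - 369 = -741/2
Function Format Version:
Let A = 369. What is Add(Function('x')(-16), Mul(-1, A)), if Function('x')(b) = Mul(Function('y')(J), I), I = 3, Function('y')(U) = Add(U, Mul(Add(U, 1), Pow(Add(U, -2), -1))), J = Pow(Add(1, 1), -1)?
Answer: Rational(-741, 2) ≈ -370.50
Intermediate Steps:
J = Rational(1, 2) (J = Pow(2, -1) = Rational(1, 2) ≈ 0.50000)
Function('y')(U) = Add(U, Mul(Pow(Add(-2, U), -1), Add(1, U))) (Function('y')(U) = Add(U, Mul(Add(1, U), Pow(Add(-2, U), -1))) = Add(U, Mul(Pow(Add(-2, U), -1), Add(1, U))))
Function('x')(b) = Rational(-3, 2) (Function('x')(b) = Mul(Mul(Pow(Add(-2, Rational(1, 2)), -1), Add(1, Pow(Rational(1, 2), 2), Mul(-1, Rational(1, 2)))), 3) = Mul(Mul(Pow(Rational(-3, 2), -1), Add(1, Rational(1, 4), Rational(-1, 2))), 3) = Mul(Mul(Rational(-2, 3), Rational(3, 4)), 3) = Mul(Rational(-1, 2), 3) = Rational(-3, 2))
Add(Function('x')(-16), Mul(-1, A)) = Add(Rational(-3, 2), Mul(-1, 369)) = Add(Rational(-3, 2), -369) = Rational(-741, 2)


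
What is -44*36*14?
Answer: -22176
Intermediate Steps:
-44*36*14 = -1584*14 = -22176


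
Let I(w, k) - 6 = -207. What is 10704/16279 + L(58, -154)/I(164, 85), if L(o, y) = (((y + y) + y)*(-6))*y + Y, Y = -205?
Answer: 31187437/14673 ≈ 2125.5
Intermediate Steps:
I(w, k) = -201 (I(w, k) = 6 - 207 = -201)
L(o, y) = -205 - 18*y² (L(o, y) = (((y + y) + y)*(-6))*y - 205 = ((2*y + y)*(-6))*y - 205 = ((3*y)*(-6))*y - 205 = (-18*y)*y - 205 = -18*y² - 205 = -205 - 18*y²)
10704/16279 + L(58, -154)/I(164, 85) = 10704/16279 + (-205 - 18*(-154)²)/(-201) = 10704*(1/16279) + (-205 - 18*23716)*(-1/201) = 48/73 + (-205 - 426888)*(-1/201) = 48/73 - 427093*(-1/201) = 48/73 + 427093/201 = 31187437/14673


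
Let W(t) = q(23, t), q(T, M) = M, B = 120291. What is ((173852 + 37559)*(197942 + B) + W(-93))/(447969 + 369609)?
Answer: 33638978335/408789 ≈ 82289.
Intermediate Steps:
W(t) = t
((173852 + 37559)*(197942 + B) + W(-93))/(447969 + 369609) = ((173852 + 37559)*(197942 + 120291) - 93)/(447969 + 369609) = (211411*318233 - 93)/817578 = (67277956763 - 93)*(1/817578) = 67277956670*(1/817578) = 33638978335/408789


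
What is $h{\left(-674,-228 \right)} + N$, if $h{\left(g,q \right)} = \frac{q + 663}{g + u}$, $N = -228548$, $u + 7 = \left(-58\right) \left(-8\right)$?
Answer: $- \frac{49595351}{217} \approx -2.2855 \cdot 10^{5}$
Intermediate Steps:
$u = 457$ ($u = -7 - -464 = -7 + 464 = 457$)
$h{\left(g,q \right)} = \frac{663 + q}{457 + g}$ ($h{\left(g,q \right)} = \frac{q + 663}{g + 457} = \frac{663 + q}{457 + g}$)
$h{\left(-674,-228 \right)} + N = \frac{663 - 228}{457 - 674} - 228548 = \frac{1}{-217} \cdot 435 - 228548 = \left(- \frac{1}{217}\right) 435 - 228548 = - \frac{435}{217} - 228548 = - \frac{49595351}{217}$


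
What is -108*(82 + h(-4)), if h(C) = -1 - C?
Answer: -9180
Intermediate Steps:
-108*(82 + h(-4)) = -108*(82 + (-1 - 1*(-4))) = -108*(82 + (-1 + 4)) = -108*(82 + 3) = -108*85 = -9180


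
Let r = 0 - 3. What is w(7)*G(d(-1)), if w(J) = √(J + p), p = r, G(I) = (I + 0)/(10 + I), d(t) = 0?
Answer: 0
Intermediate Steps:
r = -3
G(I) = I/(10 + I)
p = -3
w(J) = √(-3 + J) (w(J) = √(J - 3) = √(-3 + J))
w(7)*G(d(-1)) = √(-3 + 7)*(0/(10 + 0)) = √4*(0/10) = 2*(0*(⅒)) = 2*0 = 0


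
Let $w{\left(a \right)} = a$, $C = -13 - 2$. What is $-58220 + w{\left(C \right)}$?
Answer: $-58235$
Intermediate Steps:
$C = -15$ ($C = -13 - 2 = -15$)
$-58220 + w{\left(C \right)} = -58220 - 15 = -58235$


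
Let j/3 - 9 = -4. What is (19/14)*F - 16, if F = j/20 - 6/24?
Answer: -429/28 ≈ -15.321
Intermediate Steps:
j = 15 (j = 27 + 3*(-4) = 27 - 12 = 15)
F = ½ (F = 15/20 - 6/24 = 15*(1/20) - 6*1/24 = ¾ - ¼ = ½ ≈ 0.50000)
(19/14)*F - 16 = (19/14)*(½) - 16 = 19/28 - 16 = -429/28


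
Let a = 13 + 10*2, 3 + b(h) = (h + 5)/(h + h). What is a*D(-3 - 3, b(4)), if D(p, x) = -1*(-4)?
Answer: 132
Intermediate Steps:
b(h) = -3 + (5 + h)/(2*h) (b(h) = -3 + (h + 5)/(h + h) = -3 + (5 + h)/((2*h)) = -3 + (5 + h)*(1/(2*h)) = -3 + (5 + h)/(2*h))
D(p, x) = 4
a = 33 (a = 13 + 20 = 33)
a*D(-3 - 3, b(4)) = 33*4 = 132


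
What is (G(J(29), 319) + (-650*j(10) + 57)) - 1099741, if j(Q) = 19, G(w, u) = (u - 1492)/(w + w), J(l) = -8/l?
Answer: -17758527/16 ≈ -1.1099e+6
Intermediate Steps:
G(w, u) = (-1492 + u)/(2*w) (G(w, u) = (-1492 + u)/((2*w)) = (-1492 + u)*(1/(2*w)) = (-1492 + u)/(2*w))
(G(J(29), 319) + (-650*j(10) + 57)) - 1099741 = ((-1492 + 319)/(2*((-8/29))) + (-650*19 + 57)) - 1099741 = ((1/2)*(-1173)/(-8*1/29) + (-12350 + 57)) - 1099741 = ((1/2)*(-1173)/(-8/29) - 12293) - 1099741 = ((1/2)*(-29/8)*(-1173) - 12293) - 1099741 = (34017/16 - 12293) - 1099741 = -162671/16 - 1099741 = -17758527/16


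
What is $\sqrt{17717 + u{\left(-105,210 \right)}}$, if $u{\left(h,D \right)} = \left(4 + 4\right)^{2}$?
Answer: $\sqrt{17781} \approx 133.35$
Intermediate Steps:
$u{\left(h,D \right)} = 64$ ($u{\left(h,D \right)} = 8^{2} = 64$)
$\sqrt{17717 + u{\left(-105,210 \right)}} = \sqrt{17717 + 64} = \sqrt{17781}$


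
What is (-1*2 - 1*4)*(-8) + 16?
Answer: 64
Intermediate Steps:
(-1*2 - 1*4)*(-8) + 16 = (-2 - 4)*(-8) + 16 = -6*(-8) + 16 = 48 + 16 = 64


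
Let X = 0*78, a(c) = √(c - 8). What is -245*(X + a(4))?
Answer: -490*I ≈ -490.0*I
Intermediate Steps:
a(c) = √(-8 + c)
X = 0
-245*(X + a(4)) = -245*(0 + √(-8 + 4)) = -245*(0 + √(-4)) = -245*(0 + 2*I) = -490*I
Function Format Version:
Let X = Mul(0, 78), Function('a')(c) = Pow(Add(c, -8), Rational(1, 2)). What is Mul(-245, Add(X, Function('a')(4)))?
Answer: Mul(-490, I) ≈ Mul(-490.00, I)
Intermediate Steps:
Function('a')(c) = Pow(Add(-8, c), Rational(1, 2))
X = 0
Mul(-245, Add(X, Function('a')(4))) = Mul(-245, Add(0, Pow(Add(-8, 4), Rational(1, 2)))) = Mul(-245, Add(0, Pow(-4, Rational(1, 2)))) = Mul(-245, Add(0, Mul(2, I))) = Mul(-245, Mul(2, I)) = Mul(-490, I)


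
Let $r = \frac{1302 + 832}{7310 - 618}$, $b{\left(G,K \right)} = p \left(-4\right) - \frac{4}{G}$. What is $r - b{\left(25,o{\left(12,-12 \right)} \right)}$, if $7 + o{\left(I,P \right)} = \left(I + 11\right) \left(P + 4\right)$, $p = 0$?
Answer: $\frac{40059}{83650} \approx 0.47889$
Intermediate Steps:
$o{\left(I,P \right)} = -7 + \left(4 + P\right) \left(11 + I\right)$ ($o{\left(I,P \right)} = -7 + \left(I + 11\right) \left(P + 4\right) = -7 + \left(11 + I\right) \left(4 + P\right) = -7 + \left(4 + P\right) \left(11 + I\right)$)
$b{\left(G,K \right)} = - \frac{4}{G}$ ($b{\left(G,K \right)} = 0 \left(-4\right) - \frac{4}{G} = 0 - \frac{4}{G} = - \frac{4}{G}$)
$r = \frac{1067}{3346}$ ($r = \frac{2134}{6692} = 2134 \cdot \frac{1}{6692} = \frac{1067}{3346} \approx 0.31889$)
$r - b{\left(25,o{\left(12,-12 \right)} \right)} = \frac{1067}{3346} - - \frac{4}{25} = \frac{1067}{3346} + \frac{4}{25} = \frac{40059}{83650}$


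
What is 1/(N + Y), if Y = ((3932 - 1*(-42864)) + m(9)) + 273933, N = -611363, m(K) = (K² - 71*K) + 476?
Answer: -1/290716 ≈ -3.4398e-6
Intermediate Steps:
m(K) = 476 + K² - 71*K
Y = 320647 (Y = ((3932 - 1*(-42864)) + (476 + 9² - 71*9)) + 273933 = ((3932 + 42864) + (476 + 81 - 639)) + 273933 = (46796 - 82) + 273933 = 46714 + 273933 = 320647)
1/(N + Y) = 1/(-611363 + 320647) = 1/(-290716) = -1/290716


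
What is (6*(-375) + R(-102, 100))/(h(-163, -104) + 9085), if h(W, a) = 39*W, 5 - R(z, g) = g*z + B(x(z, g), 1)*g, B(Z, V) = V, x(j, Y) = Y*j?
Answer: 7855/2728 ≈ 2.8794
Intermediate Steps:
R(z, g) = 5 - g - g*z (R(z, g) = 5 - (g*z + 1*g) = 5 - (g*z + g) = 5 - (g + g*z) = 5 + (-g - g*z) = 5 - g - g*z)
(6*(-375) + R(-102, 100))/(h(-163, -104) + 9085) = (6*(-375) + (5 - 1*100 - 1*100*(-102)))/(39*(-163) + 9085) = (-2250 + (5 - 100 + 10200))/(-6357 + 9085) = (-2250 + 10105)/2728 = 7855*(1/2728) = 7855/2728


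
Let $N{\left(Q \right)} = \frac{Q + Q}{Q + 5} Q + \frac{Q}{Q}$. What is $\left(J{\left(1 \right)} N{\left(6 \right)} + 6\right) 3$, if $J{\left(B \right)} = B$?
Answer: $\frac{447}{11} \approx 40.636$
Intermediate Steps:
$N{\left(Q \right)} = 1 + \frac{2 Q^{2}}{5 + Q}$ ($N{\left(Q \right)} = \frac{2 Q}{5 + Q} Q + 1 = \frac{2 Q^{2}}{5 + Q} + 1 = 1 + \frac{2 Q^{2}}{5 + Q}$)
$\left(J{\left(1 \right)} N{\left(6 \right)} + 6\right) 3 = \left(1 \frac{5 + 6 + 2 \cdot 6^{2}}{5 + 6} + 6\right) 3 = \left(1 \frac{5 + 6 + 2 \cdot 36}{11} + 6\right) 3 = \left(1 \frac{5 + 6 + 72}{11} + 6\right) 3 = \left(1 \cdot \frac{1}{11} \cdot 83 + 6\right) 3 = \left(1 \cdot \frac{83}{11} + 6\right) 3 = \left(\frac{83}{11} + 6\right) 3 = \frac{149}{11} \cdot 3 = \frac{447}{11}$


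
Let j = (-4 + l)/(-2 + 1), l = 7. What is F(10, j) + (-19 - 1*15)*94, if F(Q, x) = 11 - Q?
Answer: -3195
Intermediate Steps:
j = -3 (j = (-4 + 7)/(-2 + 1) = 3/(-1) = 3*(-1) = -3)
F(10, j) + (-19 - 1*15)*94 = (11 - 1*10) + (-19 - 1*15)*94 = (11 - 10) + (-19 - 15)*94 = 1 - 34*94 = 1 - 3196 = -3195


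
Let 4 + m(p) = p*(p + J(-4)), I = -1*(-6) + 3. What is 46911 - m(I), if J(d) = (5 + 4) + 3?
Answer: 46726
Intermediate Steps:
I = 9 (I = 6 + 3 = 9)
J(d) = 12 (J(d) = 9 + 3 = 12)
m(p) = -4 + p*(12 + p) (m(p) = -4 + p*(p + 12) = -4 + p*(12 + p))
46911 - m(I) = 46911 - (-4 + 9**2 + 12*9) = 46911 - (-4 + 81 + 108) = 46911 - 1*185 = 46911 - 185 = 46726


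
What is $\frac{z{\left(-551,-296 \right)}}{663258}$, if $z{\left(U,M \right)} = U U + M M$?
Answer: $\frac{391217}{663258} \approx 0.58984$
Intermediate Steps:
$z{\left(U,M \right)} = M^{2} + U^{2}$ ($z{\left(U,M \right)} = U^{2} + M^{2} = M^{2} + U^{2}$)
$\frac{z{\left(-551,-296 \right)}}{663258} = \frac{\left(-296\right)^{2} + \left(-551\right)^{2}}{663258} = \left(87616 + 303601\right) \frac{1}{663258} = 391217 \cdot \frac{1}{663258} = \frac{391217}{663258}$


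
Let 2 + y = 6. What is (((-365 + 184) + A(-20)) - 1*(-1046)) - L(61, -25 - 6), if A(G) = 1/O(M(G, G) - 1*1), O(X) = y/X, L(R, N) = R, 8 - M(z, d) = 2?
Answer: 3221/4 ≈ 805.25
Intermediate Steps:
M(z, d) = 6 (M(z, d) = 8 - 1*2 = 8 - 2 = 6)
y = 4 (y = -2 + 6 = 4)
O(X) = 4/X
A(G) = 5/4 (A(G) = 1/(4/(6 - 1*1)) = 1/(4/(6 - 1)) = 1/(4/5) = 5/4)
(((-365 + 184) + A(-20)) - 1*(-1046)) - L(61, -25 - 6) = (((-365 + 184) + 5/4) - 1*(-1046)) - 1*61 = ((-181 + 5/4) + 1046) - 61 = (-719/4 + 1046) - 61 = 3465/4 - 61 = 3221/4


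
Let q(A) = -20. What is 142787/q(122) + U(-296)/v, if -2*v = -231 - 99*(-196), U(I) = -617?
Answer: -2737630471/383460 ≈ -7139.3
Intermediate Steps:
v = -19173/2 (v = -(-231 - 99*(-196))/2 = -(-231 + 19404)/2 = -½*19173 = -19173/2 ≈ -9586.5)
142787/q(122) + U(-296)/v = 142787/(-20) - 617/(-19173/2) = 142787*(-1/20) - 617*(-2/19173) = -142787/20 + 1234/19173 = -2737630471/383460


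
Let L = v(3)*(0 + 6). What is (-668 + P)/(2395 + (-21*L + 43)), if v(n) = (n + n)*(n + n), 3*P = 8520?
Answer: -1086/1049 ≈ -1.0353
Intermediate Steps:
P = 2840 (P = (1/3)*8520 = 2840)
v(n) = 4*n**2 (v(n) = (2*n)*(2*n) = 4*n**2)
L = 216 (L = (4*3**2)*(0 + 6) = (4*9)*6 = 36*6 = 216)
(-668 + P)/(2395 + (-21*L + 43)) = (-668 + 2840)/(2395 + (-21*216 + 43)) = 2172/(2395 + (-4536 + 43)) = 2172/(2395 - 4493) = 2172/(-2098) = 2172*(-1/2098) = -1086/1049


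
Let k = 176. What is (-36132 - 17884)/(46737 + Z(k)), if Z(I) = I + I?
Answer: -54016/47089 ≈ -1.1471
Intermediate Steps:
Z(I) = 2*I
(-36132 - 17884)/(46737 + Z(k)) = (-36132 - 17884)/(46737 + 2*176) = -54016/(46737 + 352) = -54016/47089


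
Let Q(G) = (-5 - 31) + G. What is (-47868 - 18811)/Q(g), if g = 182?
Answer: -66679/146 ≈ -456.71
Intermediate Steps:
Q(G) = -36 + G
(-47868 - 18811)/Q(g) = (-47868 - 18811)/(-36 + 182) = -66679/146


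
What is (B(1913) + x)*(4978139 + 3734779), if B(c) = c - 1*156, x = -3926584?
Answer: -34196695815186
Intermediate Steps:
B(c) = -156 + c (B(c) = c - 156 = -156 + c)
(B(1913) + x)*(4978139 + 3734779) = ((-156 + 1913) - 3926584)*(4978139 + 3734779) = (1757 - 3926584)*8712918 = -3924827*8712918 = -34196695815186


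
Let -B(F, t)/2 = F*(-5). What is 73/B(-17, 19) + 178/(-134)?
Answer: -20021/11390 ≈ -1.7578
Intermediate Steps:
B(F, t) = 10*F (B(F, t) = -2*F*(-5) = -(-10)*F = 10*F)
73/B(-17, 19) + 178/(-134) = 73/((10*(-17))) + 178/(-134) = 73/(-170) + 178*(-1/134) = 73*(-1/170) - 89/67 = -73/170 - 89/67 = -20021/11390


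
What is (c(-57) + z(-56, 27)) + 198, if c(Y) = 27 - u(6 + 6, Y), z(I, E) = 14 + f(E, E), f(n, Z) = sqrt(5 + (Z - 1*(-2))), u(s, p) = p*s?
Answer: 923 + sqrt(34) ≈ 928.83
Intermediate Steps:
f(n, Z) = sqrt(7 + Z) (f(n, Z) = sqrt(5 + (Z + 2)) = sqrt(5 + (2 + Z)) = sqrt(7 + Z))
z(I, E) = 14 + sqrt(7 + E)
c(Y) = 27 - 12*Y (c(Y) = 27 - Y*(6 + 6) = 27 - Y*12 = 27 - 12*Y)
(c(-57) + z(-56, 27)) + 198 = ((27 - 12*(-57)) + (14 + sqrt(7 + 27))) + 198 = ((27 + 684) + (14 + sqrt(34))) + 198 = (711 + (14 + sqrt(34))) + 198 = (725 + sqrt(34)) + 198 = 923 + sqrt(34)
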